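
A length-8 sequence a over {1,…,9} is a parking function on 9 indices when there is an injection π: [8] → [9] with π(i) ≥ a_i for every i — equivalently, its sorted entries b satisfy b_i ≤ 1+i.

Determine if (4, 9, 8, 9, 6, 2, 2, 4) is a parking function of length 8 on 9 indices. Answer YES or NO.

Rearranged: b = (2, 2, 4, 4, 6, 8, 9, 9).
  b_1=2 ≤ 2
  b_2=2 ≤ 3
  b_3=4 ≤ 4
  b_4=4 ≤ 5
  b_5=6 ≤ 6
  b_6=8 > 7
  fails at i=6 ⇒ NO

NO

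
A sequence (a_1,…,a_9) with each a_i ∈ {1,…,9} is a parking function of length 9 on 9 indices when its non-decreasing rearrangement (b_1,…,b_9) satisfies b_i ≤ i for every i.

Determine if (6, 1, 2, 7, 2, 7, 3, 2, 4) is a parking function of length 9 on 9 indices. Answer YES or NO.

YES

Sorted: b = (1, 2, 2, 2, 3, 4, 6, 7, 7).
  b_1=1 ≤ 1
  b_2=2 ≤ 2
  b_3=2 ≤ 3
  b_4=2 ≤ 4
  b_5=3 ≤ 5
  b_6=4 ≤ 6
  b_7=6 ≤ 7
  b_8=7 ≤ 8
  b_9=7 ≤ 9
All bounds hold ⇒ YES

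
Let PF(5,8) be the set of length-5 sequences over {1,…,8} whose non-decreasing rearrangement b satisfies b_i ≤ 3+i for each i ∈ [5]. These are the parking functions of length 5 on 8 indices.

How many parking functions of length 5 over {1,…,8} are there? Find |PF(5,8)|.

|PF| = (8+1−5)·(8+1)^{5−1} = 4×6561 = 26244 (Pollak)
E.g. (6,2,1,5,7) → sorted (1,2,5,6,7): b_i ≤ 3+i ∀i, a PF.

26244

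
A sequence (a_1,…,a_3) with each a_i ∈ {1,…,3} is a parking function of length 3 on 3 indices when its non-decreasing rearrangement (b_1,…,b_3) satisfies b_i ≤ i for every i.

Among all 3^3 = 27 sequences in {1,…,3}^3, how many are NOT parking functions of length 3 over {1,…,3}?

11

|PF| = 1·4^2 = 1 · 16 = 16 (Konheim–Weiss)
Check (2,3,3) → sorted (2,3,3): b_1=2>1, not a PF.
3^3 − 16 = 27 − 16 = 11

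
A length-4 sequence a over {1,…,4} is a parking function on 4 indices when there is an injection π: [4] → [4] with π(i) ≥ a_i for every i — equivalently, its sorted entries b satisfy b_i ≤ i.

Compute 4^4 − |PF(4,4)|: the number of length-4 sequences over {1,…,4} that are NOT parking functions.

131

Count = (5−4)·5^(4−1) = 1·125 = 125
One tuple (4,3,4,4) → sorted (3,4,4,4): b_1=3>1, not a PF.
So 256 − 125 = 131 fail.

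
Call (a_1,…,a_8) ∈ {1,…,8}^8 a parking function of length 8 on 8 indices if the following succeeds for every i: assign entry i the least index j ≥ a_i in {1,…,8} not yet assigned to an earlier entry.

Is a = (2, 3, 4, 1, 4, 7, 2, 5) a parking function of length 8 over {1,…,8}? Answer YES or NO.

Rearranged: b = (1, 2, 2, 3, 4, 4, 5, 7).
  b_1=1 ≤ 1
  b_2=2 ≤ 2
  b_3=2 ≤ 3
  b_4=3 ≤ 4
  b_5=4 ≤ 5
  b_6=4 ≤ 6
  b_7=5 ≤ 7
  b_8=7 ≤ 8
All bounds hold ⇒ YES

YES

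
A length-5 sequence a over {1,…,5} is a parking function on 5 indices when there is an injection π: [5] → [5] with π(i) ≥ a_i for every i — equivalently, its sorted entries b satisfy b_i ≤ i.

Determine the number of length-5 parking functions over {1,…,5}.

|PF(5,5)| = 1·6^4 = 1·1296 = 1296 (Konheim–Weiss)
E.g. (1,5,3,1,2) → sorted (1,1,2,3,5): b_i ≤ i ∀i, a PF.

1296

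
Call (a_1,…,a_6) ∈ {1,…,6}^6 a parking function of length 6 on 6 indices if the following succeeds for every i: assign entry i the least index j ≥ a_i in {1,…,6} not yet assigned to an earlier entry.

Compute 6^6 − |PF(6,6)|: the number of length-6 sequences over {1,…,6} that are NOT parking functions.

29849

Count = 1·7^5 = 1·16807 = 16807
Example (3,5,6,4,1,5) → sorted (1,3,4,5,5,6): b_2=3>2, not a PF.
6^6 − 16807 = 46656 − 16807 = 29849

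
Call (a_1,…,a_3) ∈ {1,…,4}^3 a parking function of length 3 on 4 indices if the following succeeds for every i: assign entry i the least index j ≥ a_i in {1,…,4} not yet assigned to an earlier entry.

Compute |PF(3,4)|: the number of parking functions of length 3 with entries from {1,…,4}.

50

|PF(3,4)| = (5−3)·5^(3−1) = 2 · 25 = 50 (Konheim–Weiss)
E.g. (3,2,1) → sorted (1,2,3): b_i ≤ 1+i ∀i, a PF.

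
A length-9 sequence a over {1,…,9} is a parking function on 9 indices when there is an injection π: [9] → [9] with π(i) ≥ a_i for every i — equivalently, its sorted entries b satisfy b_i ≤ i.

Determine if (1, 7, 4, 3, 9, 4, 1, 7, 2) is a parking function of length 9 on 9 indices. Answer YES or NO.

YES

Rearranged: b = (1, 1, 2, 3, 4, 4, 7, 7, 9).
  b_1=1 ≤ 1
  b_2=1 ≤ 2
  b_3=2 ≤ 3
  b_4=3 ≤ 4
  b_5=4 ≤ 5
  b_6=4 ≤ 6
  b_7=7 ≤ 7
  b_8=7 ≤ 8
  b_9=9 ≤ 9
All bounds hold ⇒ YES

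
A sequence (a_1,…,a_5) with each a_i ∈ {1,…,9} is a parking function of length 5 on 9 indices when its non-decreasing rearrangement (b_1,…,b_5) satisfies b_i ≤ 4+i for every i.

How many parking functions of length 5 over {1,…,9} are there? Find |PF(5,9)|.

#PF = (9+1−5)·(9+1)^{5−1} = 5·10000 = 50000
Example (4,6,4,8,1) → sorted (1,4,4,6,8): b_i ≤ 4+i ∀i, a PF.

50000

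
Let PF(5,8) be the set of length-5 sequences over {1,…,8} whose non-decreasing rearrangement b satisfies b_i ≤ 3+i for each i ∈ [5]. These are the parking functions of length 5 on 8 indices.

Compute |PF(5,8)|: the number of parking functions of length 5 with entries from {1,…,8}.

26244

|PF| = 4·9^4 = 4 · 6561 = 26244
E.g. (2,5,6,5,8) → sorted (2,5,5,6,8): b_i ≤ 3+i ∀i, a PF.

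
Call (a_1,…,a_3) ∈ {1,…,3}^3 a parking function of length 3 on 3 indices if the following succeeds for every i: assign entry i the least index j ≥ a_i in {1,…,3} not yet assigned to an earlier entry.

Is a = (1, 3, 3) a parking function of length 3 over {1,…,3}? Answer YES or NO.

Order a: b = (1, 3, 3).
  b_1=1 ≤ 1
  b_2=3 > 2
  fails at i=2 ⇒ NO

NO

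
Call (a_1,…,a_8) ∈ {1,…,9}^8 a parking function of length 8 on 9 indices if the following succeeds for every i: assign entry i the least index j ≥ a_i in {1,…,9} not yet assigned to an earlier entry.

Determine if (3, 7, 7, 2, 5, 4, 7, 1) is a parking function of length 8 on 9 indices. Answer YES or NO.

YES

Sorted: b = (1, 2, 3, 4, 5, 7, 7, 7).
  b_1=1 ≤ 2
  b_2=2 ≤ 3
  b_3=3 ≤ 4
  b_4=4 ≤ 5
  b_5=5 ≤ 6
  b_6=7 ≤ 7
  b_7=7 ≤ 8
  b_8=7 ≤ 9
All bounds hold ⇒ YES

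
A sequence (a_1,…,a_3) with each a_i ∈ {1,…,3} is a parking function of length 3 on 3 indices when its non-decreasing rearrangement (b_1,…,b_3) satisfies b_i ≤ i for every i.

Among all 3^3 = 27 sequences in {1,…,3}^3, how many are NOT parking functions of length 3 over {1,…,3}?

11

|PF| = 1·4^2 = 1×16 = 16 [KW]
One tuple (3,3,3) → sorted (3,3,3): b_1=3>1, not a PF.
Total 27; non-PF = 27−16 = 11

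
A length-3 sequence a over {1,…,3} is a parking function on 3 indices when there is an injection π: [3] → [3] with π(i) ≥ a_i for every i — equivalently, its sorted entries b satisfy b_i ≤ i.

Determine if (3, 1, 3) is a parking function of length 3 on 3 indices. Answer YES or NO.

NO

Sorted: b = (1, 3, 3).
  b_1=1 ≤ 1
  b_2=3 > 2
  fails at i=2 ⇒ NO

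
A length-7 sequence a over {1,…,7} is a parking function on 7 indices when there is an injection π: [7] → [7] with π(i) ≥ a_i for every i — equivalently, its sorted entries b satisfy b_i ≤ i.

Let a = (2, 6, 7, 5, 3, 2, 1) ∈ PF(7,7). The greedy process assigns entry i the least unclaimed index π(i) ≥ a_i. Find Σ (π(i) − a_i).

Σπ(i) = 1+…+7 = 28; Σa = 2+6+7+5+3+2+1 = 26; disp = 28−26 = 2.

2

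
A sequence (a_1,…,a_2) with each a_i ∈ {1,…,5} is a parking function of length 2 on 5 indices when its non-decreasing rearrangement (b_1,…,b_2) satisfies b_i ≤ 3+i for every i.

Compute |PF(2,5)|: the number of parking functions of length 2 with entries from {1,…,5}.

Count = 4·6^1 = 4×6 = 24
Example (1,4) → sorted (1,4): b_i ≤ 3+i ∀i, a PF.

24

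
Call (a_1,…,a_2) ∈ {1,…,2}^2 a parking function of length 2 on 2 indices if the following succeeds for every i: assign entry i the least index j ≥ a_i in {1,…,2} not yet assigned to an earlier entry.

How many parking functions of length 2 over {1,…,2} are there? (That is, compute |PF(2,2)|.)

|PF| = 1·3^1 = 1·3 = 3 (Pollak)
E.g. (1,1) → sorted (1,1): b_i ≤ i ∀i, a PF.

3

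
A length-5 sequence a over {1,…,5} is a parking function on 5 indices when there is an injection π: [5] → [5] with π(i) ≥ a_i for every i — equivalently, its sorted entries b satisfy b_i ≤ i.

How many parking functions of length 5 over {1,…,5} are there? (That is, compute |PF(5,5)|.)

1296

|PF| = (5−5+1)·(5+1)^(5−1) = 1·1296 = 1296 (Pollak)
E.g. (5,1,3,3,2) → sorted (1,2,3,3,5): b_i ≤ i ∀i, a PF.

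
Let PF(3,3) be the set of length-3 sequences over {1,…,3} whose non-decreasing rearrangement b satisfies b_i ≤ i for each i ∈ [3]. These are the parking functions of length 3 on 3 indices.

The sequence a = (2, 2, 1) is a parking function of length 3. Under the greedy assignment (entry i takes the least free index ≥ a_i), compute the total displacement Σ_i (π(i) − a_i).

1

Σπ(i) = 1+…+3 = 6; Σa = 2+2+1 = 5; disp = 6−5 = 1.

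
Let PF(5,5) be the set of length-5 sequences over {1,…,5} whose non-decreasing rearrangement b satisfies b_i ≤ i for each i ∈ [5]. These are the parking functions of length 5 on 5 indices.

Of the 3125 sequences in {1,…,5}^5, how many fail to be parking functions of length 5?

1829

|PF(5,5)| = (6−5)·6^(5−1) = 1 · 1296 = 1296 (Pollak)
Example (2,4,5,5,2) → sorted (2,2,4,5,5): b_1=2>1, not a PF.
So 3125 − 1296 = 1829 fail.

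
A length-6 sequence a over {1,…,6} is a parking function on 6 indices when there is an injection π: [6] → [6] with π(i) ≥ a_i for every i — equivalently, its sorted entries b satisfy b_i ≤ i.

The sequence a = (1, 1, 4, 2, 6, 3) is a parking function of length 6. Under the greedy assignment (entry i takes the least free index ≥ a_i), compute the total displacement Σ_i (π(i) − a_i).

Σπ = 21 ({1..6} each once); Σa = 1+1+4+2+6+3 = 17; disp = 21−17 = 4.

4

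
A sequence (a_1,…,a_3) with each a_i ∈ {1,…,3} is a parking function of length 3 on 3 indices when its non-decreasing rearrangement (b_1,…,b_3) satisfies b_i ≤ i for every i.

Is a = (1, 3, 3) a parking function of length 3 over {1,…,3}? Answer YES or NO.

Rearranged: b = (1, 3, 3).
  b_1=1 ≤ 1
  b_2=3 > 2
  fails at i=2 ⇒ NO

NO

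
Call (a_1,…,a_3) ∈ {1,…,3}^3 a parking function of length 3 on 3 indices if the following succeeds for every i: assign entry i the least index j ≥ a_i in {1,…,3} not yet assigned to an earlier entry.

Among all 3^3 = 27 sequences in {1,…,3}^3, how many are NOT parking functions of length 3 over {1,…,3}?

Count = (3−3+1)·(3+1)^(3−1) = 1 · 16 = 16
One tuple (3,2,3) → sorted (2,3,3): b_1=2>1, not a PF.
3^3 − 16 = 27 − 16 = 11

11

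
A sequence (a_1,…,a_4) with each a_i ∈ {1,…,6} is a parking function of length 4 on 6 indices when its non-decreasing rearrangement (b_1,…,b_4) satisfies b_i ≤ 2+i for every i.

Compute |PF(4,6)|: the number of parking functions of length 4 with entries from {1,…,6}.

1029

#PF = (7−4)·7^(4−1) = 3×343 = 1029 [KW]
Check (2,4,2,3) → sorted (2,2,3,4): b_i ≤ 2+i ∀i, a PF.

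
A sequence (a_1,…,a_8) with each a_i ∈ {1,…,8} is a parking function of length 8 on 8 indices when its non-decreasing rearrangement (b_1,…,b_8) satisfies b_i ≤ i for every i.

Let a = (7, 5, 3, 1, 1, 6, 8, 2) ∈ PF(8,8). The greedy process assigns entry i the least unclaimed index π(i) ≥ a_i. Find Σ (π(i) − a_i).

3

Σπ = 8·9/2 = 36 (π permutes [8]); Σa = 7+5+3+1+1+6+8+2 = 33; disp = 36−33 = 3.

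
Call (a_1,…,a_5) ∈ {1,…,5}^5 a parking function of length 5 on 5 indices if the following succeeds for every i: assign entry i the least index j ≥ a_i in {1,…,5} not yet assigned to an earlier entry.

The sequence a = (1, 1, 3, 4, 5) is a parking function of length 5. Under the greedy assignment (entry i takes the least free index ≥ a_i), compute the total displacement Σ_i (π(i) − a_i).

Σπ = 5·6/2 = 15 (π permutes [5]); Σa = 1+1+3+4+5 = 14; disp = 15−14 = 1.

1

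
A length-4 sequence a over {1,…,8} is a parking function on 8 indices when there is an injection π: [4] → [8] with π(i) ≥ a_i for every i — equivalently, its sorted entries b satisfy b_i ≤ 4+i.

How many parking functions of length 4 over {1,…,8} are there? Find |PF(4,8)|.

3645

|PF(4,8)| = 5·9^3 = 5·729 = 3645
Example (4,5,3,6) → sorted (3,4,5,6): b_i ≤ 4+i ∀i, a PF.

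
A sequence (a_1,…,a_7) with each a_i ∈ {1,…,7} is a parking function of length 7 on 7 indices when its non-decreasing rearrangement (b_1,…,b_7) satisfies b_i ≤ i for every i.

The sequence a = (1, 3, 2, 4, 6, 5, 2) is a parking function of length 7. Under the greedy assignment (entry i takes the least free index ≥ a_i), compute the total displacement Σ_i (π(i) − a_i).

5

Σπ = 28 ({1..7} each once); Σa = 1+3+2+4+6+5+2 = 23; disp = 28−23 = 5.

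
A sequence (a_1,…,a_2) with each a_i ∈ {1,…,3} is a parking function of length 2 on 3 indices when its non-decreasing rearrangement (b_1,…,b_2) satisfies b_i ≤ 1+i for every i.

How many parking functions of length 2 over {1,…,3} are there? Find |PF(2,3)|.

#PF = (3+1−2)·(3+1)^{2−1} = 2×4 = 8 (Konheim–Weiss)
One tuple (1,3) → sorted (1,3): b_i ≤ 1+i ∀i, a PF.

8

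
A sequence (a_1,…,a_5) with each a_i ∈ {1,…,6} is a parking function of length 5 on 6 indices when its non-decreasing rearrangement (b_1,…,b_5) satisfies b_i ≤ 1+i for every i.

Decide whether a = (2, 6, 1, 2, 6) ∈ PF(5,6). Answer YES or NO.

Sorted: b = (1, 2, 2, 6, 6).
  b_1=1 ≤ 2
  b_2=2 ≤ 3
  b_3=2 ≤ 4
  b_4=6 > 5
  fails at i=4 ⇒ NO

NO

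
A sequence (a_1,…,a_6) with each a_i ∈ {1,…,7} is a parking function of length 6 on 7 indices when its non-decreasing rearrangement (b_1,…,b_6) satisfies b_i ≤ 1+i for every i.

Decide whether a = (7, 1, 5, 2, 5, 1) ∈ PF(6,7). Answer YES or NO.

YES

Sorted: b = (1, 1, 2, 5, 5, 7).
  b_1=1 ≤ 2
  b_2=1 ≤ 3
  b_3=2 ≤ 4
  b_4=5 ≤ 5
  b_5=5 ≤ 6
  b_6=7 ≤ 7
All bounds hold ⇒ YES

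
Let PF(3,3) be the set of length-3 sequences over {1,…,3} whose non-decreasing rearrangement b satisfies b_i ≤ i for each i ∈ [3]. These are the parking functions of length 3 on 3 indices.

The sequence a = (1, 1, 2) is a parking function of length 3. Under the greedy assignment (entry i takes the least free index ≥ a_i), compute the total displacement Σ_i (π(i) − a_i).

2

Σπ = 3·4/2 = 6 (π permutes [3]); Σa = 1+1+2 = 4; disp = 6−4 = 2.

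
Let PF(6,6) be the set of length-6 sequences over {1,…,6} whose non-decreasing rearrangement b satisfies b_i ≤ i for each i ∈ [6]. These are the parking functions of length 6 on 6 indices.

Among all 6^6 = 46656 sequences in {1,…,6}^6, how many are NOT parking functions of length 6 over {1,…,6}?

Count = (7−6)·7^(6−1) = 1·16807 = 16807
Check (3,5,6,6,6,3) → sorted (3,3,5,6,6,6): b_1=3>1, not a PF.
6^6 − 16807 = 46656 − 16807 = 29849

29849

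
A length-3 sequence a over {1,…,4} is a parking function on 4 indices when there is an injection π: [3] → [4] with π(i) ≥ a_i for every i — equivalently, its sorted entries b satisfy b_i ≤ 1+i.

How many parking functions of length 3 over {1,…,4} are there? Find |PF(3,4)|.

50

Count = 2·5^2 = 2×25 = 50 [KW]
Example (1,3,2) → sorted (1,2,3): b_i ≤ 1+i ∀i, a PF.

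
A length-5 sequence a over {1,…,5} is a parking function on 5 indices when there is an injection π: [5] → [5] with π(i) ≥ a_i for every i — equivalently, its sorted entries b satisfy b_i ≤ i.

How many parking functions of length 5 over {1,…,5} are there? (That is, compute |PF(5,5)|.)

1296

|PF| = (6−5)·6^(5−1) = 1×1296 = 1296 [KW]
One tuple (5,2,2,2,1) → sorted (1,2,2,2,5): b_i ≤ i ∀i, a PF.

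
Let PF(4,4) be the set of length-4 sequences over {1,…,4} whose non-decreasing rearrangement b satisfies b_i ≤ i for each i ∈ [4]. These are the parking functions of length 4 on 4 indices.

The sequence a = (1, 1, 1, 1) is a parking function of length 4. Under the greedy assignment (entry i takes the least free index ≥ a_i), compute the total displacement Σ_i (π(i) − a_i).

Σπ = 4·5/2 = 10 (π permutes [4]); Σa = 1+1+1+1 = 4; disp = 10−4 = 6.

6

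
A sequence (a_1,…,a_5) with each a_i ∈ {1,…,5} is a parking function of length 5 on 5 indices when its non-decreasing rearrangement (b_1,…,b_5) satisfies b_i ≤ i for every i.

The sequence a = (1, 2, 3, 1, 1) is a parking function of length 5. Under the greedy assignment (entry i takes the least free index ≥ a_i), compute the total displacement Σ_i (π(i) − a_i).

7

Σπ = 5·6/2 = 15 (π permutes [5]); Σa = 1+2+3+1+1 = 8; disp = 15−8 = 7.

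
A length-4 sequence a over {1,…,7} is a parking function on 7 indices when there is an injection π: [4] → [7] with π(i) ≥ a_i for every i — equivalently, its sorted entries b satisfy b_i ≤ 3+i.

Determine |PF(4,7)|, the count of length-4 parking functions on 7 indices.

#PF = (7+1−4)·(7+1)^{4−1} = 4×512 = 2048 (Pollak)
Example (6,4,1,1) → sorted (1,1,4,6): b_i ≤ 3+i ∀i, a PF.

2048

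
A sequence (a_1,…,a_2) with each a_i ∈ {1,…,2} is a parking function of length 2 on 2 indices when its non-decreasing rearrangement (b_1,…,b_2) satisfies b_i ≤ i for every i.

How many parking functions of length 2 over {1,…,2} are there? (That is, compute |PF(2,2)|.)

3

Count = (2−2+1)·(2+1)^(2−1) = 1×3 = 3
Check (1,2) → sorted (1,2): b_i ≤ i ∀i, a PF.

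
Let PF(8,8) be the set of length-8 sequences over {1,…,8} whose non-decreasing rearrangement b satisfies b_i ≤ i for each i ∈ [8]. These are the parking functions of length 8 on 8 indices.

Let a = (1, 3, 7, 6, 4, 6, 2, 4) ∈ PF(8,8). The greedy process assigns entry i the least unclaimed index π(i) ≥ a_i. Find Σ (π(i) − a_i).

Σπ = 8·9/2 = 36 (π permutes [8]); Σa = 1+3+7+6+4+6+2+4 = 33; disp = 36−33 = 3.

3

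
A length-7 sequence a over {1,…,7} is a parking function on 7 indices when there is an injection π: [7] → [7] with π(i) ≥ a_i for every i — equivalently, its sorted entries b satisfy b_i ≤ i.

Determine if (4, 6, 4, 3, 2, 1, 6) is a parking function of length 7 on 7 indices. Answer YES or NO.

Order a: b = (1, 2, 3, 4, 4, 6, 6).
  b_1=1 ≤ 1
  b_2=2 ≤ 2
  b_3=3 ≤ 3
  b_4=4 ≤ 4
  b_5=4 ≤ 5
  b_6=6 ≤ 6
  b_7=6 ≤ 7
All bounds hold ⇒ YES

YES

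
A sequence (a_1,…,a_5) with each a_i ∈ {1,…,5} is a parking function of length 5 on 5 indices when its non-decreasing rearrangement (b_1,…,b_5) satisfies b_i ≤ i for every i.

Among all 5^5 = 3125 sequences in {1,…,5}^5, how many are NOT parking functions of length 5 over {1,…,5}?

|PF| = (6−5)·6^(5−1) = 1 · 1296 = 1296 (Pollak)
One tuple (3,5,5,5,5) → sorted (3,5,5,5,5): b_1=3>1, not a PF.
5^5 − 1296 = 3125 − 1296 = 1829

1829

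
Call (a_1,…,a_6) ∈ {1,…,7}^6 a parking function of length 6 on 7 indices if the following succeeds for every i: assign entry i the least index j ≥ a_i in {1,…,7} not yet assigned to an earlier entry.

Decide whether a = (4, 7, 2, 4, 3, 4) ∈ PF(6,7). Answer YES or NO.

Order a: b = (2, 3, 4, 4, 4, 7).
  b_1=2 ≤ 2
  b_2=3 ≤ 3
  b_3=4 ≤ 4
  b_4=4 ≤ 5
  b_5=4 ≤ 6
  b_6=7 ≤ 7
All bounds hold ⇒ YES

YES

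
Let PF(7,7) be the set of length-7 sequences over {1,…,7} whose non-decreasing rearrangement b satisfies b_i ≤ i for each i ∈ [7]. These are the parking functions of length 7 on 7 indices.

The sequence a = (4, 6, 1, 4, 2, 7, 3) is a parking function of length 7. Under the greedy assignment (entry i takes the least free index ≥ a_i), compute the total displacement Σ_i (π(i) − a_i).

Σπ(i) = 1+…+7 = 28; Σa = 4+6+1+4+2+7+3 = 27; disp = 28−27 = 1.

1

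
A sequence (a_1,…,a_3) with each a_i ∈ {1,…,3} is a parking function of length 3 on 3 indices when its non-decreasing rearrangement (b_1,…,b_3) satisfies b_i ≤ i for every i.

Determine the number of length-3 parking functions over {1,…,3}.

16

|PF(3,3)| = (4−3)·4^(3−1) = 1 · 16 = 16 (Pollak)
Example (1,2,2) → sorted (1,2,2): b_i ≤ i ∀i, a PF.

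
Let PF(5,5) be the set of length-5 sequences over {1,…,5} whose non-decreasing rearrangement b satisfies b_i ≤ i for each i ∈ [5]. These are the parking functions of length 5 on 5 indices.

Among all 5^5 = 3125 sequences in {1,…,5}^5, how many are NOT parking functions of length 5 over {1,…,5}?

1829

|PF| = (6−5)·6^(5−1) = 1 · 1296 = 1296
One tuple (4,5,3,2,5) → sorted (2,3,4,5,5): b_1=2>1, not a PF.
Total 3125; non-PF = 3125−1296 = 1829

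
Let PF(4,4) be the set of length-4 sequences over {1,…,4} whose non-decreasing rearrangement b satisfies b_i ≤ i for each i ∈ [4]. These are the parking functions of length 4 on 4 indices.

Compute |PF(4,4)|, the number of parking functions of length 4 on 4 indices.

#PF = (4+1−4)·(4+1)^{4−1} = 1·125 = 125
Check (1,1,3,2) → sorted (1,1,2,3): b_i ≤ i ∀i, a PF.

125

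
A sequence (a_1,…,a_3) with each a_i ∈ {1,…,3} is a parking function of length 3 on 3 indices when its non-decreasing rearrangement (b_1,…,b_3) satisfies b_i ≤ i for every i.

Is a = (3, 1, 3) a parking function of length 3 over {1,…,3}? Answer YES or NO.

Order a: b = (1, 3, 3).
  b_1=1 ≤ 1
  b_2=3 > 2
  fails at i=2 ⇒ NO

NO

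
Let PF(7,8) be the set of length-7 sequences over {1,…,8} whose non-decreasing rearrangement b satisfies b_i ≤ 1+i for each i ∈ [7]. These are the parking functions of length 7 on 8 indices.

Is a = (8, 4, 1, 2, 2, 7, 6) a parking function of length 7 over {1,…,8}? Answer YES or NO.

Sorted: b = (1, 2, 2, 4, 6, 7, 8).
  b_1=1 ≤ 2
  b_2=2 ≤ 3
  b_3=2 ≤ 4
  b_4=4 ≤ 5
  b_5=6 ≤ 6
  b_6=7 ≤ 7
  b_7=8 ≤ 8
All bounds hold ⇒ YES

YES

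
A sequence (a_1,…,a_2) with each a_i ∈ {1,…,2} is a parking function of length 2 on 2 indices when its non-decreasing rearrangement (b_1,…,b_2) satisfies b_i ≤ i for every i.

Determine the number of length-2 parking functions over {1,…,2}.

3

#PF = (2−2+1)·(2+1)^(2−1) = 1·3 = 3 (Konheim–Weiss)
One tuple (1,2) → sorted (1,2): b_i ≤ i ∀i, a PF.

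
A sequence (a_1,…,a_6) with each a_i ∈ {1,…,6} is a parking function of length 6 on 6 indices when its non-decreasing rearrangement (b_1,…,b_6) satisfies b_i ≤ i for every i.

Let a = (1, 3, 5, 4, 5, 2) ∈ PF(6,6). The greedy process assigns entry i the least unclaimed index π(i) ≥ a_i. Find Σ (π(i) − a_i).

Σπ = 6·7/2 = 21 (π permutes [6]); Σa = 1+3+5+4+5+2 = 20; disp = 21−20 = 1.

1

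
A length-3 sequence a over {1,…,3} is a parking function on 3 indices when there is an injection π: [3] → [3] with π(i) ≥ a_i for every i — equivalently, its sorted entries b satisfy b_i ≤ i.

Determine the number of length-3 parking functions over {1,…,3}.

#PF = (3−3+1)·(3+1)^(3−1) = 1 · 16 = 16 [KW]
Check (1,2,1) → sorted (1,1,2): b_i ≤ i ∀i, a PF.

16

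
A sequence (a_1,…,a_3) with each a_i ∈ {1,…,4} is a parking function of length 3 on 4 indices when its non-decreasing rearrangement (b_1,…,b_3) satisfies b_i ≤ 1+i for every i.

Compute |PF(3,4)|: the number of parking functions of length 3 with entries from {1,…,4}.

|PF(3,4)| = (4−3+1)·(4+1)^(3−1) = 2·25 = 50
Example (2,1,3) → sorted (1,2,3): b_i ≤ 1+i ∀i, a PF.

50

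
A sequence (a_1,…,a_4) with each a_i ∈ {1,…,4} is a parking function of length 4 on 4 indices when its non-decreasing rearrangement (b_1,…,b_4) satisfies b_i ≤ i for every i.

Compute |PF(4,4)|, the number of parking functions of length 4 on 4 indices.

|PF(4,4)| = 1·5^3 = 1×125 = 125 (Pollak)
Example (2,3,1,2) → sorted (1,2,2,3): b_i ≤ i ∀i, a PF.

125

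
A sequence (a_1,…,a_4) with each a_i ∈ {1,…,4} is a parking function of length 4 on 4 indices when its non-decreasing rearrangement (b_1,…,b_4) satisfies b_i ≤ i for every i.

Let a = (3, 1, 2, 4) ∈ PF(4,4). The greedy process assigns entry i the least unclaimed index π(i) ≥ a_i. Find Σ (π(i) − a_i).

Σπ(i) = 1+…+4 = 10; Σa = 3+1+2+4 = 10; disp = 10−10 = 0.

0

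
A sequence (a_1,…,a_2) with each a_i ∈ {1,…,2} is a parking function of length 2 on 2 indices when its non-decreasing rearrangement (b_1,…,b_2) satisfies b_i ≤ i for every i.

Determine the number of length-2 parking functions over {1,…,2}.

Count = 1·3^1 = 1 · 3 = 3 [KW]
Check (1,1) → sorted (1,1): b_i ≤ i ∀i, a PF.

3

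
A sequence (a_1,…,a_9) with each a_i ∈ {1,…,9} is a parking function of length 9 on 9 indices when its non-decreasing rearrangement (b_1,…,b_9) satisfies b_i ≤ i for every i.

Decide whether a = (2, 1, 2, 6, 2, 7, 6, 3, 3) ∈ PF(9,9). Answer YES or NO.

YES

Rearranged: b = (1, 2, 2, 2, 3, 3, 6, 6, 7).
  b_1=1 ≤ 1
  b_2=2 ≤ 2
  b_3=2 ≤ 3
  b_4=2 ≤ 4
  b_5=3 ≤ 5
  b_6=3 ≤ 6
  b_7=6 ≤ 7
  b_8=6 ≤ 8
  b_9=7 ≤ 9
All bounds hold ⇒ YES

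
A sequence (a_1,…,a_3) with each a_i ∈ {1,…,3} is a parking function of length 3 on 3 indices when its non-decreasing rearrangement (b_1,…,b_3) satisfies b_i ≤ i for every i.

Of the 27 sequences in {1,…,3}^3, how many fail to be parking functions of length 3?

11

|PF| = 1·4^2 = 1·16 = 16 (Pollak)
Example (2,2,3) → sorted (2,2,3): b_1=2>1, not a PF.
Total 27; non-PF = 27−16 = 11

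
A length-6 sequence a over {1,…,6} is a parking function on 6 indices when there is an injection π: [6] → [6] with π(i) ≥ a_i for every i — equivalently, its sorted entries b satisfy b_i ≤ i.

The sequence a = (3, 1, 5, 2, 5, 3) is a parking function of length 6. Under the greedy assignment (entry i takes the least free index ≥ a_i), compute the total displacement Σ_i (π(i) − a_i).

Σπ = 21 ({1..6} each once); Σa = 3+1+5+2+5+3 = 19; disp = 21−19 = 2.

2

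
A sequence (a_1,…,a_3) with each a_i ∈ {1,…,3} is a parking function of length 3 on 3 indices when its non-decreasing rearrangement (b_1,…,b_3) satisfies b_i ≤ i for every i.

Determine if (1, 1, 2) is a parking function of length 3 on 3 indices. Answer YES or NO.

YES

Sorted: b = (1, 1, 2).
  b_1=1 ≤ 1
  b_2=1 ≤ 2
  b_3=2 ≤ 3
All bounds hold ⇒ YES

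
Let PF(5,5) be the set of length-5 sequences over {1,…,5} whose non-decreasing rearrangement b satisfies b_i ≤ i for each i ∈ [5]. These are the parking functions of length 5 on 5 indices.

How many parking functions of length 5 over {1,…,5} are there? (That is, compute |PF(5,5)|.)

|PF| = (5+1−5)·(5+1)^{5−1} = 1×1296 = 1296 [KW]
Example (1,2,1,2,1) → sorted (1,1,1,2,2): b_i ≤ i ∀i, a PF.

1296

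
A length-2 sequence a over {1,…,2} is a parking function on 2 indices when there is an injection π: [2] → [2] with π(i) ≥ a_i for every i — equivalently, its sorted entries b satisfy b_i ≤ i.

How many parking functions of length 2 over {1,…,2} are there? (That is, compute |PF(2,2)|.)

3

|PF(2,2)| = 1·3^1 = 1 · 3 = 3 [KW]
One tuple (1,2) → sorted (1,2): b_i ≤ i ∀i, a PF.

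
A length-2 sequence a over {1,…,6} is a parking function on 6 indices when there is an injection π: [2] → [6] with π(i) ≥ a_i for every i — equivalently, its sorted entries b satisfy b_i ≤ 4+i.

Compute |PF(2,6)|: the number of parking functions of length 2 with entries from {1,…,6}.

|PF| = (6−2+1)·(6+1)^(2−1) = 5·7 = 35 (Konheim–Weiss)
Example (5,3) → sorted (3,5): b_i ≤ 4+i ∀i, a PF.

35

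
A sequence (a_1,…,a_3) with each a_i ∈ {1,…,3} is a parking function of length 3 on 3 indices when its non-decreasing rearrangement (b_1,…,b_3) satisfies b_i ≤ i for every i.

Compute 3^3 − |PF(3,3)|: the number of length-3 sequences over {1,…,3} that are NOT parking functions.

|PF(3,3)| = (3+1−3)·(3+1)^{3−1} = 1·16 = 16 (Konheim–Weiss)
E.g. (2,3,2) → sorted (2,2,3): b_1=2>1, not a PF.
3^3 − 16 = 27 − 16 = 11

11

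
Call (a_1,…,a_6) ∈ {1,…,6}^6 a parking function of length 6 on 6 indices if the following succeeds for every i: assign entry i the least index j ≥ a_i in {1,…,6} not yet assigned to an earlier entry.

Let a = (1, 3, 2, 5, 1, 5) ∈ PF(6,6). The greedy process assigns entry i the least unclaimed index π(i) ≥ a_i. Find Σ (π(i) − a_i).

Σπ = 21 ({1..6} each once); Σa = 1+3+2+5+1+5 = 17; disp = 21−17 = 4.

4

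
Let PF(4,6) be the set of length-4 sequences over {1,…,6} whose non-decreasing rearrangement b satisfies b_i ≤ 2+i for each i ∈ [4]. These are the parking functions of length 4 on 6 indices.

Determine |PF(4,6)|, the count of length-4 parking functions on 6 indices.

|PF| = (6−4+1)·(6+1)^(4−1) = 3 · 343 = 1029 [KW]
Example (1,5,3,4) → sorted (1,3,4,5): b_i ≤ 2+i ∀i, a PF.

1029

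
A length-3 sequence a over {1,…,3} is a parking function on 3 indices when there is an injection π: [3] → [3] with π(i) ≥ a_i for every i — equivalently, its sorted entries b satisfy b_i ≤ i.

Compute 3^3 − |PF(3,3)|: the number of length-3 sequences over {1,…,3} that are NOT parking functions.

11

Count = (3−3+1)·(3+1)^(3−1) = 1 · 16 = 16 (Konheim–Weiss)
Check (2,2,3) → sorted (2,2,3): b_1=2>1, not a PF.
So 27 − 16 = 11 fail.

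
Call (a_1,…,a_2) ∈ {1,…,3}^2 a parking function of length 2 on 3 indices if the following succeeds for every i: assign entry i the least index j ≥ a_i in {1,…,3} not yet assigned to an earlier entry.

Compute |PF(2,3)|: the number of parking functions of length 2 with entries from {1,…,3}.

8

Count = (4−2)·4^(2−1) = 2 · 4 = 8 (Konheim–Weiss)
Check (1,3) → sorted (1,3): b_i ≤ 1+i ∀i, a PF.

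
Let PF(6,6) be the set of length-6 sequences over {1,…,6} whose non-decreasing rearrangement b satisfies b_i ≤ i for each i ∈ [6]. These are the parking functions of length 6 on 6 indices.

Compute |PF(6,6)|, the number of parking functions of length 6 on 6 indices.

|PF(6,6)| = (6+1−6)·(6+1)^{6−1} = 1×16807 = 16807 (Pollak)
Example (3,2,4,1,4,5) → sorted (1,2,3,4,4,5): b_i ≤ i ∀i, a PF.

16807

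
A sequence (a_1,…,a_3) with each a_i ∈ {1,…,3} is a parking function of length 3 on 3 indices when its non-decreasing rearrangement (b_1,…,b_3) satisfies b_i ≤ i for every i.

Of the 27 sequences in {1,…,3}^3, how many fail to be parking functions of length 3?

11

#PF = (3+1−3)·(3+1)^{3−1} = 1·16 = 16
Example (1,3,3) → sorted (1,3,3): b_2=3>2, not a PF.
So 27 − 16 = 11 fail.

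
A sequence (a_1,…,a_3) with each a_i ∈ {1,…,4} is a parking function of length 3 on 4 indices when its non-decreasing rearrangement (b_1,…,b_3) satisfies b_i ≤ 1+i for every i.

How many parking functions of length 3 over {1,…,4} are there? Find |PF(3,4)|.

#PF = (4−3+1)·(4+1)^(3−1) = 2×25 = 50 (Konheim–Weiss)
Check (3,2,1) → sorted (1,2,3): b_i ≤ 1+i ∀i, a PF.

50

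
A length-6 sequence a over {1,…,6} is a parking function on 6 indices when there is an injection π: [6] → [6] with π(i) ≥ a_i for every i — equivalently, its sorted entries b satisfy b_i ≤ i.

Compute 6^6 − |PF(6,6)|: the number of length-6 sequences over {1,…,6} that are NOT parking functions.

29849

Count = (6+1−6)·(6+1)^{6−1} = 1 · 16807 = 16807 [KW]
Check (6,3,4,6,5,4) → sorted (3,4,4,5,6,6): b_1=3>1, not a PF.
So 46656 − 16807 = 29849 fail.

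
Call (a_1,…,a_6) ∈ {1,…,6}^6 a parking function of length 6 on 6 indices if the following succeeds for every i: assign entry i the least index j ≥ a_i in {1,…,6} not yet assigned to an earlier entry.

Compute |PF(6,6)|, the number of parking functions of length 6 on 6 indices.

16807

|PF| = (7−6)·7^(6−1) = 1·16807 = 16807 (Pollak)
Check (6,1,1,5,1,1) → sorted (1,1,1,1,5,6): b_i ≤ i ∀i, a PF.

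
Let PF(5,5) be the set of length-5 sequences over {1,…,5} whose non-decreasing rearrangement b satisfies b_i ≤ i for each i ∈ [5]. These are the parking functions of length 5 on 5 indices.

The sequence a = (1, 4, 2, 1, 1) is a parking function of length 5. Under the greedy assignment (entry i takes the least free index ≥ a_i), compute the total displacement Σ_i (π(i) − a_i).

6

Σπ(i) = 1+…+5 = 15; Σa = 1+4+2+1+1 = 9; disp = 15−9 = 6.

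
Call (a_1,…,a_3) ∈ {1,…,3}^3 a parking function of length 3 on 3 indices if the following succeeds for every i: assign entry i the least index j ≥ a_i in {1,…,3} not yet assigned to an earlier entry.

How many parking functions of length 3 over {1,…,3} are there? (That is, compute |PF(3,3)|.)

Count = 1·4^2 = 1·16 = 16 (Konheim–Weiss)
Check (2,2,1) → sorted (1,2,2): b_i ≤ i ∀i, a PF.

16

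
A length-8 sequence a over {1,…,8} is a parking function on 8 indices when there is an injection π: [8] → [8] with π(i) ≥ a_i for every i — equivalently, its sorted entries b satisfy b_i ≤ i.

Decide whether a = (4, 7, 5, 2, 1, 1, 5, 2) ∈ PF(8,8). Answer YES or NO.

YES

Rearranged: b = (1, 1, 2, 2, 4, 5, 5, 7).
  b_1=1 ≤ 1
  b_2=1 ≤ 2
  b_3=2 ≤ 3
  b_4=2 ≤ 4
  b_5=4 ≤ 5
  b_6=5 ≤ 6
  b_7=5 ≤ 7
  b_8=7 ≤ 8
All bounds hold ⇒ YES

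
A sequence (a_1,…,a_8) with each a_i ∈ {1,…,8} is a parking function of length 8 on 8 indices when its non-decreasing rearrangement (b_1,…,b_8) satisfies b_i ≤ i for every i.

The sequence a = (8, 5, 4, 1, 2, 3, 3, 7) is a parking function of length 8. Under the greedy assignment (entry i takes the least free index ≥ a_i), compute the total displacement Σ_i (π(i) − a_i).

3

Σπ = 36 ({1..8} each once); Σa = 8+5+4+1+2+3+3+7 = 33; disp = 36−33 = 3.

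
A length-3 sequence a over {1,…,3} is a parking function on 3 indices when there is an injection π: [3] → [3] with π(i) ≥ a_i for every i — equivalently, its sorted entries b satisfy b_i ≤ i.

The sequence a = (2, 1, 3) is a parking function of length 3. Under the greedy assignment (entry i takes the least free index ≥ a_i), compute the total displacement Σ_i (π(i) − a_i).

Σπ = 6 ({1..3} each once); Σa = 2+1+3 = 6; disp = 6−6 = 0.

0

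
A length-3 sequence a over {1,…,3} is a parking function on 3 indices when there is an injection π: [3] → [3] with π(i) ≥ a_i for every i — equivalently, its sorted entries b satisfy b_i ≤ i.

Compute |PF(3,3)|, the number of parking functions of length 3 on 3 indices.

Count = 1·4^2 = 1×16 = 16 (Konheim–Weiss)
One tuple (1,3,1) → sorted (1,1,3): b_i ≤ i ∀i, a PF.

16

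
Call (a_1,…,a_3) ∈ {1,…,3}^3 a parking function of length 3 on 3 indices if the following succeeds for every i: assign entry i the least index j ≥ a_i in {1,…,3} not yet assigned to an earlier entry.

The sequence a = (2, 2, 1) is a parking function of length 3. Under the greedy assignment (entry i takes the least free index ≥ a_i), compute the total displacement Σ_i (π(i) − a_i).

Σπ = 6 ({1..3} each once); Σa = 2+2+1 = 5; disp = 6−5 = 1.

1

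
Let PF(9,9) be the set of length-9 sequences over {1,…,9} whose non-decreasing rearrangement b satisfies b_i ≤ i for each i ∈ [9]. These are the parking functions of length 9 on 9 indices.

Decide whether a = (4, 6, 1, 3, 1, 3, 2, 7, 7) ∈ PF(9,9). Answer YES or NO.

Rearranged: b = (1, 1, 2, 3, 3, 4, 6, 7, 7).
  b_1=1 ≤ 1
  b_2=1 ≤ 2
  b_3=2 ≤ 3
  b_4=3 ≤ 4
  b_5=3 ≤ 5
  b_6=4 ≤ 6
  b_7=6 ≤ 7
  b_8=7 ≤ 8
  b_9=7 ≤ 9
All bounds hold ⇒ YES

YES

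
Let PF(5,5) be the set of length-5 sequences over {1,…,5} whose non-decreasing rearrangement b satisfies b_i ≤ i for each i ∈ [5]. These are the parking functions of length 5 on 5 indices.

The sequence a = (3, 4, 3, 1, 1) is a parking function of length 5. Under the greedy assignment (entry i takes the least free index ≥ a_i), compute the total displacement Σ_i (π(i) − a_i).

3

Σπ = 15 ({1..5} each once); Σa = 3+4+3+1+1 = 12; disp = 15−12 = 3.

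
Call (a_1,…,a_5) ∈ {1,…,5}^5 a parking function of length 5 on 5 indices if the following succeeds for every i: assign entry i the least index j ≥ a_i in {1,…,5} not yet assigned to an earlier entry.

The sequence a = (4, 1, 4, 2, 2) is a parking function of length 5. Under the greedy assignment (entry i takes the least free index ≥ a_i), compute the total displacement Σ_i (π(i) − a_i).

Σπ = 5·6/2 = 15 (π permutes [5]); Σa = 4+1+4+2+2 = 13; disp = 15−13 = 2.

2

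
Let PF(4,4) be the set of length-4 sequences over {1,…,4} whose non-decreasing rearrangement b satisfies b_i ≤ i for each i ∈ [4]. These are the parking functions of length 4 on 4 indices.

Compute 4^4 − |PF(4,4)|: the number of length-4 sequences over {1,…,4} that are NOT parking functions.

Count = 1·5^3 = 1·125 = 125 [KW]
E.g. (1,4,4,2) → sorted (1,2,4,4): b_3=4>3, not a PF.
4^4 − 125 = 256 − 125 = 131

131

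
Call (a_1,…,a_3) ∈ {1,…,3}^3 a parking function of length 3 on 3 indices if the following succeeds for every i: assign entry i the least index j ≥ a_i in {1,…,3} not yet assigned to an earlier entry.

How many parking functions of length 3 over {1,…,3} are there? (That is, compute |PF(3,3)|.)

16

|PF(3,3)| = (3−3+1)·(3+1)^(3−1) = 1·16 = 16 [KW]
Check (1,2,1) → sorted (1,1,2): b_i ≤ i ∀i, a PF.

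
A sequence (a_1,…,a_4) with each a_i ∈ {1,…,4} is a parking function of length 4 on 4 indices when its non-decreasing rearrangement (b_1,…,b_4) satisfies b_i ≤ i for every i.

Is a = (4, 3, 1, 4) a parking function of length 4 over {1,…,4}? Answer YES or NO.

Sorted: b = (1, 3, 4, 4).
  b_1=1 ≤ 1
  b_2=3 > 2
  fails at i=2 ⇒ NO

NO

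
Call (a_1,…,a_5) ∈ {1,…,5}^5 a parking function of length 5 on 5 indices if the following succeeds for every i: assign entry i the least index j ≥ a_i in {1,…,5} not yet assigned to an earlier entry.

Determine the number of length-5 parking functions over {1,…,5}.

|PF| = (5−5+1)·(5+1)^(5−1) = 1 · 1296 = 1296 (Konheim–Weiss)
Example (4,1,1,1,2) → sorted (1,1,1,2,4): b_i ≤ i ∀i, a PF.

1296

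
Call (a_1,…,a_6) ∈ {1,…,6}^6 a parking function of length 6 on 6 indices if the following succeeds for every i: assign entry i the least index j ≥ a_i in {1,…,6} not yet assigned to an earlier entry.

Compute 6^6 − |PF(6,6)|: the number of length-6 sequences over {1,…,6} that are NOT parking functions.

#PF = (7−6)·7^(6−1) = 1·16807 = 16807 (Pollak)
Example (5,2,4,4,5,6) → sorted (2,4,4,5,5,6): b_1=2>1, not a PF.
6^6 − 16807 = 46656 − 16807 = 29849

29849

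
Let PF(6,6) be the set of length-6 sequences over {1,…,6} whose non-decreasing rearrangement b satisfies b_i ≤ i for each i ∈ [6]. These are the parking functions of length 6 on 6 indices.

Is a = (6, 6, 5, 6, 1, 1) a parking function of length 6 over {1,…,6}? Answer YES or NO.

NO

Sorted: b = (1, 1, 5, 6, 6, 6).
  b_1=1 ≤ 1
  b_2=1 ≤ 2
  b_3=5 > 3
  fails at i=3 ⇒ NO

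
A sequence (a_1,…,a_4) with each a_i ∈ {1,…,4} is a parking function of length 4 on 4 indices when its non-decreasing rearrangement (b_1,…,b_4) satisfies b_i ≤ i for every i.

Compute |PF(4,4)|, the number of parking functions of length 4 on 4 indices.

125

|PF(4,4)| = (5−4)·5^(4−1) = 1×125 = 125
Check (1,2,4,3) → sorted (1,2,3,4): b_i ≤ i ∀i, a PF.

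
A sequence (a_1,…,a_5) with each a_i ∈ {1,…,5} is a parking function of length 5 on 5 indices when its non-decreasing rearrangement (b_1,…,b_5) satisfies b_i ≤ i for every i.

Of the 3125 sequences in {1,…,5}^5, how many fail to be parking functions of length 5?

1829

|PF(5,5)| = (6−5)·6^(5−1) = 1×1296 = 1296
E.g. (1,5,4,5,5) → sorted (1,4,5,5,5): b_2=4>2, not a PF.
Total 3125; non-PF = 3125−1296 = 1829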